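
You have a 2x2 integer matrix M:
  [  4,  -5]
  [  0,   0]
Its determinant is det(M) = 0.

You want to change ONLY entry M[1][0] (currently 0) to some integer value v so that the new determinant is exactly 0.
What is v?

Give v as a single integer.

Answer: 0

Derivation:
det is linear in entry M[1][0]: det = old_det + (v - 0) * C_10
Cofactor C_10 = 5
Want det = 0: 0 + (v - 0) * 5 = 0
  (v - 0) = 0 / 5 = 0
  v = 0 + (0) = 0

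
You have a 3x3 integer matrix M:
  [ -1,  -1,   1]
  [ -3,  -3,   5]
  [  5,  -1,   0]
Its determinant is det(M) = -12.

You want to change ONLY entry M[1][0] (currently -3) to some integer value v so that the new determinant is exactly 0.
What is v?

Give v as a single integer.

Answer: -15

Derivation:
det is linear in entry M[1][0]: det = old_det + (v - -3) * C_10
Cofactor C_10 = -1
Want det = 0: -12 + (v - -3) * -1 = 0
  (v - -3) = 12 / -1 = -12
  v = -3 + (-12) = -15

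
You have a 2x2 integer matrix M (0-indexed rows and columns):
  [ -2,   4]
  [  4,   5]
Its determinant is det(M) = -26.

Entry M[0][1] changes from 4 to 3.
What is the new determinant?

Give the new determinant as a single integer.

Answer: -22

Derivation:
det is linear in row 0: changing M[0][1] by delta changes det by delta * cofactor(0,1).
Cofactor C_01 = (-1)^(0+1) * minor(0,1) = -4
Entry delta = 3 - 4 = -1
Det delta = -1 * -4 = 4
New det = -26 + 4 = -22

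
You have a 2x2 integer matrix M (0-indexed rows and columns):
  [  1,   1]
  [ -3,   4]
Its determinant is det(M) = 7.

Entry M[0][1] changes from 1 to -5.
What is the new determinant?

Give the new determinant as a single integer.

det is linear in row 0: changing M[0][1] by delta changes det by delta * cofactor(0,1).
Cofactor C_01 = (-1)^(0+1) * minor(0,1) = 3
Entry delta = -5 - 1 = -6
Det delta = -6 * 3 = -18
New det = 7 + -18 = -11

Answer: -11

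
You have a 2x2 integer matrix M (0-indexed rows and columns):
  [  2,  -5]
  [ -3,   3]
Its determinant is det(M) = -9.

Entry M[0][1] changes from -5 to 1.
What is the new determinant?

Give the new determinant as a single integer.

det is linear in row 0: changing M[0][1] by delta changes det by delta * cofactor(0,1).
Cofactor C_01 = (-1)^(0+1) * minor(0,1) = 3
Entry delta = 1 - -5 = 6
Det delta = 6 * 3 = 18
New det = -9 + 18 = 9

Answer: 9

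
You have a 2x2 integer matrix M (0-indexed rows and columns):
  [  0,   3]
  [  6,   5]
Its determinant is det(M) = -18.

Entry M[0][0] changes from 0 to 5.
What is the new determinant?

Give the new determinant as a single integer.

det is linear in row 0: changing M[0][0] by delta changes det by delta * cofactor(0,0).
Cofactor C_00 = (-1)^(0+0) * minor(0,0) = 5
Entry delta = 5 - 0 = 5
Det delta = 5 * 5 = 25
New det = -18 + 25 = 7

Answer: 7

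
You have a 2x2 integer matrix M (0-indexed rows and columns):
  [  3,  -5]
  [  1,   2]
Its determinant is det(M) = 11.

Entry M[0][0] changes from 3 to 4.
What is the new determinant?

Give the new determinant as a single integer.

det is linear in row 0: changing M[0][0] by delta changes det by delta * cofactor(0,0).
Cofactor C_00 = (-1)^(0+0) * minor(0,0) = 2
Entry delta = 4 - 3 = 1
Det delta = 1 * 2 = 2
New det = 11 + 2 = 13

Answer: 13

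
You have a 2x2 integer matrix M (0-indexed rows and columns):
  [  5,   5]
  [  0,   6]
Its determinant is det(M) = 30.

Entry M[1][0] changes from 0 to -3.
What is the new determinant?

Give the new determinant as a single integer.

det is linear in row 1: changing M[1][0] by delta changes det by delta * cofactor(1,0).
Cofactor C_10 = (-1)^(1+0) * minor(1,0) = -5
Entry delta = -3 - 0 = -3
Det delta = -3 * -5 = 15
New det = 30 + 15 = 45

Answer: 45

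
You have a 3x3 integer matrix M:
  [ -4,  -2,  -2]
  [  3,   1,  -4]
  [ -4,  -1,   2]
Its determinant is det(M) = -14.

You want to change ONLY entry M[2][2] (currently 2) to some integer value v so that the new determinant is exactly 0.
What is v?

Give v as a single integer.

Answer: 9

Derivation:
det is linear in entry M[2][2]: det = old_det + (v - 2) * C_22
Cofactor C_22 = 2
Want det = 0: -14 + (v - 2) * 2 = 0
  (v - 2) = 14 / 2 = 7
  v = 2 + (7) = 9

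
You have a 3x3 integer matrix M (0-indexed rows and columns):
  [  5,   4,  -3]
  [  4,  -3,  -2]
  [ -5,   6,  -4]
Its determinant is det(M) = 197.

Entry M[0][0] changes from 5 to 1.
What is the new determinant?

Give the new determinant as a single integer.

det is linear in row 0: changing M[0][0] by delta changes det by delta * cofactor(0,0).
Cofactor C_00 = (-1)^(0+0) * minor(0,0) = 24
Entry delta = 1 - 5 = -4
Det delta = -4 * 24 = -96
New det = 197 + -96 = 101

Answer: 101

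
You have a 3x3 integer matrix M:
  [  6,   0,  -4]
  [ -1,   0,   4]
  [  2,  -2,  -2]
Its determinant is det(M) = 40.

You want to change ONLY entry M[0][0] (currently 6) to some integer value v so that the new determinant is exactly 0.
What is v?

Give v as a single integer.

det is linear in entry M[0][0]: det = old_det + (v - 6) * C_00
Cofactor C_00 = 8
Want det = 0: 40 + (v - 6) * 8 = 0
  (v - 6) = -40 / 8 = -5
  v = 6 + (-5) = 1

Answer: 1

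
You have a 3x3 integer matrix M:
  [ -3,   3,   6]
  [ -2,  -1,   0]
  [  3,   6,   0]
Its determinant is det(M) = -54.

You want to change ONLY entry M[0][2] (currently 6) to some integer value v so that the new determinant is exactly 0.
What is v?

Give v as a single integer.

det is linear in entry M[0][2]: det = old_det + (v - 6) * C_02
Cofactor C_02 = -9
Want det = 0: -54 + (v - 6) * -9 = 0
  (v - 6) = 54 / -9 = -6
  v = 6 + (-6) = 0

Answer: 0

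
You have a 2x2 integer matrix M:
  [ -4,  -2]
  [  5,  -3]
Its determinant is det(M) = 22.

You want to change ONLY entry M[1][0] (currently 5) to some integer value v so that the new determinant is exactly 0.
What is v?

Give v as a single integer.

det is linear in entry M[1][0]: det = old_det + (v - 5) * C_10
Cofactor C_10 = 2
Want det = 0: 22 + (v - 5) * 2 = 0
  (v - 5) = -22 / 2 = -11
  v = 5 + (-11) = -6

Answer: -6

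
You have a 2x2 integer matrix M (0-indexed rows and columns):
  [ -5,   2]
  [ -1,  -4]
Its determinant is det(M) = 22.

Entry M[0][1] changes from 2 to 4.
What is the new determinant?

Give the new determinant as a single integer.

Answer: 24

Derivation:
det is linear in row 0: changing M[0][1] by delta changes det by delta * cofactor(0,1).
Cofactor C_01 = (-1)^(0+1) * minor(0,1) = 1
Entry delta = 4 - 2 = 2
Det delta = 2 * 1 = 2
New det = 22 + 2 = 24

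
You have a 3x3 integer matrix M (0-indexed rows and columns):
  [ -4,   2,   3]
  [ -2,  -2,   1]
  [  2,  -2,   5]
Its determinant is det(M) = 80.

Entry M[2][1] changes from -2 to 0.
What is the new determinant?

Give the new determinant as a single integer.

Answer: 76

Derivation:
det is linear in row 2: changing M[2][1] by delta changes det by delta * cofactor(2,1).
Cofactor C_21 = (-1)^(2+1) * minor(2,1) = -2
Entry delta = 0 - -2 = 2
Det delta = 2 * -2 = -4
New det = 80 + -4 = 76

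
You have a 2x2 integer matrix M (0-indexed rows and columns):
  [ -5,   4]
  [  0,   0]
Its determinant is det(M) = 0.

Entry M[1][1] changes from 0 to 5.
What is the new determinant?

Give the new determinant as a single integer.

Answer: -25

Derivation:
det is linear in row 1: changing M[1][1] by delta changes det by delta * cofactor(1,1).
Cofactor C_11 = (-1)^(1+1) * minor(1,1) = -5
Entry delta = 5 - 0 = 5
Det delta = 5 * -5 = -25
New det = 0 + -25 = -25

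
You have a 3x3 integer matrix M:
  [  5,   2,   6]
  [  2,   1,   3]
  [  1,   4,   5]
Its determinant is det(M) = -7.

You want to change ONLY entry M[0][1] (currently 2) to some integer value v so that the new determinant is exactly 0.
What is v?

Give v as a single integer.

det is linear in entry M[0][1]: det = old_det + (v - 2) * C_01
Cofactor C_01 = -7
Want det = 0: -7 + (v - 2) * -7 = 0
  (v - 2) = 7 / -7 = -1
  v = 2 + (-1) = 1

Answer: 1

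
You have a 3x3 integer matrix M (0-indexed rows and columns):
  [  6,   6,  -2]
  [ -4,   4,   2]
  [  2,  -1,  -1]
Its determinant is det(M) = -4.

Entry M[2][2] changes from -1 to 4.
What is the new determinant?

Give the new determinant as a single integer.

Answer: 236

Derivation:
det is linear in row 2: changing M[2][2] by delta changes det by delta * cofactor(2,2).
Cofactor C_22 = (-1)^(2+2) * minor(2,2) = 48
Entry delta = 4 - -1 = 5
Det delta = 5 * 48 = 240
New det = -4 + 240 = 236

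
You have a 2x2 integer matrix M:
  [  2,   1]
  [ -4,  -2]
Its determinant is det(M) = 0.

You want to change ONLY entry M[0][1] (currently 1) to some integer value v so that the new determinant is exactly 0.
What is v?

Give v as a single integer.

det is linear in entry M[0][1]: det = old_det + (v - 1) * C_01
Cofactor C_01 = 4
Want det = 0: 0 + (v - 1) * 4 = 0
  (v - 1) = 0 / 4 = 0
  v = 1 + (0) = 1

Answer: 1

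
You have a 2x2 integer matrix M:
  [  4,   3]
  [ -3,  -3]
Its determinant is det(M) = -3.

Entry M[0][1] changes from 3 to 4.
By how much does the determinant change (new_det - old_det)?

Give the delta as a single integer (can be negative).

Answer: 3

Derivation:
Cofactor C_01 = 3
Entry delta = 4 - 3 = 1
Det delta = entry_delta * cofactor = 1 * 3 = 3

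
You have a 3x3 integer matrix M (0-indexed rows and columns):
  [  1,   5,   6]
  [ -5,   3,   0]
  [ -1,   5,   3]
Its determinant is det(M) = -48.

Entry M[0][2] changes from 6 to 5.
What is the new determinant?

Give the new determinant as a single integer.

Answer: -26

Derivation:
det is linear in row 0: changing M[0][2] by delta changes det by delta * cofactor(0,2).
Cofactor C_02 = (-1)^(0+2) * minor(0,2) = -22
Entry delta = 5 - 6 = -1
Det delta = -1 * -22 = 22
New det = -48 + 22 = -26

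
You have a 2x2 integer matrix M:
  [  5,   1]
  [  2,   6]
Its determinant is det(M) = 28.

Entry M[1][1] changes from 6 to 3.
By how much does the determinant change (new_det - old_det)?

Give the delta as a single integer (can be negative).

Answer: -15

Derivation:
Cofactor C_11 = 5
Entry delta = 3 - 6 = -3
Det delta = entry_delta * cofactor = -3 * 5 = -15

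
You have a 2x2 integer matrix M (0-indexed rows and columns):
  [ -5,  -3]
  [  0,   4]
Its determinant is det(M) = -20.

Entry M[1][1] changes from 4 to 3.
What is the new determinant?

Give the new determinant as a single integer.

Answer: -15

Derivation:
det is linear in row 1: changing M[1][1] by delta changes det by delta * cofactor(1,1).
Cofactor C_11 = (-1)^(1+1) * minor(1,1) = -5
Entry delta = 3 - 4 = -1
Det delta = -1 * -5 = 5
New det = -20 + 5 = -15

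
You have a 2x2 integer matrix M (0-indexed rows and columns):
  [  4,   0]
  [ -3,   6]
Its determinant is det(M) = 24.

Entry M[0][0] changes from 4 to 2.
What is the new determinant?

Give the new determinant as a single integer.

Answer: 12

Derivation:
det is linear in row 0: changing M[0][0] by delta changes det by delta * cofactor(0,0).
Cofactor C_00 = (-1)^(0+0) * minor(0,0) = 6
Entry delta = 2 - 4 = -2
Det delta = -2 * 6 = -12
New det = 24 + -12 = 12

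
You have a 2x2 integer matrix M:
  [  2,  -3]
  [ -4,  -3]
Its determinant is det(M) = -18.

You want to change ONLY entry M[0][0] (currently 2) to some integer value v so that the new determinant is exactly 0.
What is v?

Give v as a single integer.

Answer: -4

Derivation:
det is linear in entry M[0][0]: det = old_det + (v - 2) * C_00
Cofactor C_00 = -3
Want det = 0: -18 + (v - 2) * -3 = 0
  (v - 2) = 18 / -3 = -6
  v = 2 + (-6) = -4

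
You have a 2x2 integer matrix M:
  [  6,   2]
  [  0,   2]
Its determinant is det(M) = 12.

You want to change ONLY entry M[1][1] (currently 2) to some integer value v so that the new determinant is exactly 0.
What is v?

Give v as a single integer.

Answer: 0

Derivation:
det is linear in entry M[1][1]: det = old_det + (v - 2) * C_11
Cofactor C_11 = 6
Want det = 0: 12 + (v - 2) * 6 = 0
  (v - 2) = -12 / 6 = -2
  v = 2 + (-2) = 0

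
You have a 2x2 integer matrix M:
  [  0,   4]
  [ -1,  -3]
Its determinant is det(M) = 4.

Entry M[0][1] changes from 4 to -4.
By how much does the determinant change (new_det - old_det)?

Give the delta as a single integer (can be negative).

Answer: -8

Derivation:
Cofactor C_01 = 1
Entry delta = -4 - 4 = -8
Det delta = entry_delta * cofactor = -8 * 1 = -8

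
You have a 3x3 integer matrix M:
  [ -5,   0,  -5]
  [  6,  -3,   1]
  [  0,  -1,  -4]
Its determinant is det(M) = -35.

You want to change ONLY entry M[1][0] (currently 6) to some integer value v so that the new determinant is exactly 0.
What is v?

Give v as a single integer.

Answer: 13

Derivation:
det is linear in entry M[1][0]: det = old_det + (v - 6) * C_10
Cofactor C_10 = 5
Want det = 0: -35 + (v - 6) * 5 = 0
  (v - 6) = 35 / 5 = 7
  v = 6 + (7) = 13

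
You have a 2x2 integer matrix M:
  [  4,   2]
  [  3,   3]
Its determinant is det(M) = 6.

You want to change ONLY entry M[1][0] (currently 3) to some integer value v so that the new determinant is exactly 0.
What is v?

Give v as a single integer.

det is linear in entry M[1][0]: det = old_det + (v - 3) * C_10
Cofactor C_10 = -2
Want det = 0: 6 + (v - 3) * -2 = 0
  (v - 3) = -6 / -2 = 3
  v = 3 + (3) = 6

Answer: 6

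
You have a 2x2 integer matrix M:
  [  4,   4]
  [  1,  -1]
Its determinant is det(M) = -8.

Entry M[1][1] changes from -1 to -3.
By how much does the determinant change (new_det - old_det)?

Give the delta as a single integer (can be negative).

Answer: -8

Derivation:
Cofactor C_11 = 4
Entry delta = -3 - -1 = -2
Det delta = entry_delta * cofactor = -2 * 4 = -8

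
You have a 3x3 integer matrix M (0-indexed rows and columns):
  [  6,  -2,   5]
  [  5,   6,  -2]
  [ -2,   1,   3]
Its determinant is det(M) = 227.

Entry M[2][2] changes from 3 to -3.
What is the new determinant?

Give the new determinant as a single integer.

det is linear in row 2: changing M[2][2] by delta changes det by delta * cofactor(2,2).
Cofactor C_22 = (-1)^(2+2) * minor(2,2) = 46
Entry delta = -3 - 3 = -6
Det delta = -6 * 46 = -276
New det = 227 + -276 = -49

Answer: -49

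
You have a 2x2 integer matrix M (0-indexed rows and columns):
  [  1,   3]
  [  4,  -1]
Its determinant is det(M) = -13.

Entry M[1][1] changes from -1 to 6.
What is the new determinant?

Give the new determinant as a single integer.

det is linear in row 1: changing M[1][1] by delta changes det by delta * cofactor(1,1).
Cofactor C_11 = (-1)^(1+1) * minor(1,1) = 1
Entry delta = 6 - -1 = 7
Det delta = 7 * 1 = 7
New det = -13 + 7 = -6

Answer: -6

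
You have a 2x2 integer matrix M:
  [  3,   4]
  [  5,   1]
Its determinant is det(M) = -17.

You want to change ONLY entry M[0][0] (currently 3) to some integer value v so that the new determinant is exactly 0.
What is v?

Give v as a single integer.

Answer: 20

Derivation:
det is linear in entry M[0][0]: det = old_det + (v - 3) * C_00
Cofactor C_00 = 1
Want det = 0: -17 + (v - 3) * 1 = 0
  (v - 3) = 17 / 1 = 17
  v = 3 + (17) = 20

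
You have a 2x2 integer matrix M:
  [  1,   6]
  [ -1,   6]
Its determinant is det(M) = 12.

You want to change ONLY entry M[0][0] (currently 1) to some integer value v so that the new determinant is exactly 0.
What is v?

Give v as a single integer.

det is linear in entry M[0][0]: det = old_det + (v - 1) * C_00
Cofactor C_00 = 6
Want det = 0: 12 + (v - 1) * 6 = 0
  (v - 1) = -12 / 6 = -2
  v = 1 + (-2) = -1

Answer: -1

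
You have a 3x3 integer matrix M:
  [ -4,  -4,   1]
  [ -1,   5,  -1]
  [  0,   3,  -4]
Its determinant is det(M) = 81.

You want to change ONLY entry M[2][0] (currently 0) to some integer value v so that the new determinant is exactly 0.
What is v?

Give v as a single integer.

Answer: 81

Derivation:
det is linear in entry M[2][0]: det = old_det + (v - 0) * C_20
Cofactor C_20 = -1
Want det = 0: 81 + (v - 0) * -1 = 0
  (v - 0) = -81 / -1 = 81
  v = 0 + (81) = 81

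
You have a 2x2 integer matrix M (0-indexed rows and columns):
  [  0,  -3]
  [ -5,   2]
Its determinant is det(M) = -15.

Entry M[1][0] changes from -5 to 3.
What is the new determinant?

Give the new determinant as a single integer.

Answer: 9

Derivation:
det is linear in row 1: changing M[1][0] by delta changes det by delta * cofactor(1,0).
Cofactor C_10 = (-1)^(1+0) * minor(1,0) = 3
Entry delta = 3 - -5 = 8
Det delta = 8 * 3 = 24
New det = -15 + 24 = 9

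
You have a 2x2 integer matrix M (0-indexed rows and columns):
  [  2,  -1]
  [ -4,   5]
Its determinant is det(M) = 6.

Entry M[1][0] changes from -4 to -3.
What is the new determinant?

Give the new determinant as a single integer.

Answer: 7

Derivation:
det is linear in row 1: changing M[1][0] by delta changes det by delta * cofactor(1,0).
Cofactor C_10 = (-1)^(1+0) * minor(1,0) = 1
Entry delta = -3 - -4 = 1
Det delta = 1 * 1 = 1
New det = 6 + 1 = 7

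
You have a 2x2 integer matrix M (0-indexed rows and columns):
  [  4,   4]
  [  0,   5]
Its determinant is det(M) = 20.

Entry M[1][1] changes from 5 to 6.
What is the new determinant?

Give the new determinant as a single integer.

det is linear in row 1: changing M[1][1] by delta changes det by delta * cofactor(1,1).
Cofactor C_11 = (-1)^(1+1) * minor(1,1) = 4
Entry delta = 6 - 5 = 1
Det delta = 1 * 4 = 4
New det = 20 + 4 = 24

Answer: 24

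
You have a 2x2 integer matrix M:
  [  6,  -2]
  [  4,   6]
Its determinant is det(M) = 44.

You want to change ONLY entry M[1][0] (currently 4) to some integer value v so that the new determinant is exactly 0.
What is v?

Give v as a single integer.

det is linear in entry M[1][0]: det = old_det + (v - 4) * C_10
Cofactor C_10 = 2
Want det = 0: 44 + (v - 4) * 2 = 0
  (v - 4) = -44 / 2 = -22
  v = 4 + (-22) = -18

Answer: -18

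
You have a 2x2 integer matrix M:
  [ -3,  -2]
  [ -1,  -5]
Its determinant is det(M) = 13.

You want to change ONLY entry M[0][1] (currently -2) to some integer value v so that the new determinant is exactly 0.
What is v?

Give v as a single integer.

Answer: -15

Derivation:
det is linear in entry M[0][1]: det = old_det + (v - -2) * C_01
Cofactor C_01 = 1
Want det = 0: 13 + (v - -2) * 1 = 0
  (v - -2) = -13 / 1 = -13
  v = -2 + (-13) = -15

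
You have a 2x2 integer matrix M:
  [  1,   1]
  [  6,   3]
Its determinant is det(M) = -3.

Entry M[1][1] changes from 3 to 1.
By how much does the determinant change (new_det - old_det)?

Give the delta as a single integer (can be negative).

Cofactor C_11 = 1
Entry delta = 1 - 3 = -2
Det delta = entry_delta * cofactor = -2 * 1 = -2

Answer: -2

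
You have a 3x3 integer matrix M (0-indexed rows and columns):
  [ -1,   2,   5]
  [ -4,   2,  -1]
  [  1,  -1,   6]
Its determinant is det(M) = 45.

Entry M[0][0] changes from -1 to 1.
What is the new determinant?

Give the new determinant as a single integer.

det is linear in row 0: changing M[0][0] by delta changes det by delta * cofactor(0,0).
Cofactor C_00 = (-1)^(0+0) * minor(0,0) = 11
Entry delta = 1 - -1 = 2
Det delta = 2 * 11 = 22
New det = 45 + 22 = 67

Answer: 67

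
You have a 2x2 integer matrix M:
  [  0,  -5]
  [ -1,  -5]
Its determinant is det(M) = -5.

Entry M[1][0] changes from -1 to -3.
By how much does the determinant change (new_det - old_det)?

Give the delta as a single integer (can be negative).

Answer: -10

Derivation:
Cofactor C_10 = 5
Entry delta = -3 - -1 = -2
Det delta = entry_delta * cofactor = -2 * 5 = -10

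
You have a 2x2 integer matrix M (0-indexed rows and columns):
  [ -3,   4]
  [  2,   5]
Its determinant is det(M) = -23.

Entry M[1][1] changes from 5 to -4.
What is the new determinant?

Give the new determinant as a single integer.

Answer: 4

Derivation:
det is linear in row 1: changing M[1][1] by delta changes det by delta * cofactor(1,1).
Cofactor C_11 = (-1)^(1+1) * minor(1,1) = -3
Entry delta = -4 - 5 = -9
Det delta = -9 * -3 = 27
New det = -23 + 27 = 4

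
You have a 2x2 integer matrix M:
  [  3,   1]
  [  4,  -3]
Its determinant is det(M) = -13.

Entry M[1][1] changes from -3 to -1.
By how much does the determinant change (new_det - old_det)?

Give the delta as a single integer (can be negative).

Cofactor C_11 = 3
Entry delta = -1 - -3 = 2
Det delta = entry_delta * cofactor = 2 * 3 = 6

Answer: 6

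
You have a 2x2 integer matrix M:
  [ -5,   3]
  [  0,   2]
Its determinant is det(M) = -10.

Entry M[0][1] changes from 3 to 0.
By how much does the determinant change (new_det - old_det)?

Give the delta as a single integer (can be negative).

Cofactor C_01 = 0
Entry delta = 0 - 3 = -3
Det delta = entry_delta * cofactor = -3 * 0 = 0

Answer: 0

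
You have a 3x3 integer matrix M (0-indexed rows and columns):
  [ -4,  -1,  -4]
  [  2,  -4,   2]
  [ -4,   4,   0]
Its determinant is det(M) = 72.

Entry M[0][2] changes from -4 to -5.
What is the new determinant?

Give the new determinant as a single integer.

det is linear in row 0: changing M[0][2] by delta changes det by delta * cofactor(0,2).
Cofactor C_02 = (-1)^(0+2) * minor(0,2) = -8
Entry delta = -5 - -4 = -1
Det delta = -1 * -8 = 8
New det = 72 + 8 = 80

Answer: 80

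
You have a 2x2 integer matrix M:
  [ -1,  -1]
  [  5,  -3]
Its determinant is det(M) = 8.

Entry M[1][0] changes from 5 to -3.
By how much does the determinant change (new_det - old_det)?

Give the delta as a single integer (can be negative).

Cofactor C_10 = 1
Entry delta = -3 - 5 = -8
Det delta = entry_delta * cofactor = -8 * 1 = -8

Answer: -8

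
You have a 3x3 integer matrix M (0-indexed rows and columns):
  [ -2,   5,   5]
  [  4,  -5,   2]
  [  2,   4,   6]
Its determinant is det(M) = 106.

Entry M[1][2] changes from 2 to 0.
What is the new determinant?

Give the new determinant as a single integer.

Answer: 70

Derivation:
det is linear in row 1: changing M[1][2] by delta changes det by delta * cofactor(1,2).
Cofactor C_12 = (-1)^(1+2) * minor(1,2) = 18
Entry delta = 0 - 2 = -2
Det delta = -2 * 18 = -36
New det = 106 + -36 = 70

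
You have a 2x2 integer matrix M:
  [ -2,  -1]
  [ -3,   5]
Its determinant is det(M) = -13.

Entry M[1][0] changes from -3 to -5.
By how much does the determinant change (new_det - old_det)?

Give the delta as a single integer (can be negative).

Cofactor C_10 = 1
Entry delta = -5 - -3 = -2
Det delta = entry_delta * cofactor = -2 * 1 = -2

Answer: -2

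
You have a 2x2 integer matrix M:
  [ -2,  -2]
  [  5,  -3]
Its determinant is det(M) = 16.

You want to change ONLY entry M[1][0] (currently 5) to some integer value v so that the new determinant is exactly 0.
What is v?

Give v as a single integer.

det is linear in entry M[1][0]: det = old_det + (v - 5) * C_10
Cofactor C_10 = 2
Want det = 0: 16 + (v - 5) * 2 = 0
  (v - 5) = -16 / 2 = -8
  v = 5 + (-8) = -3

Answer: -3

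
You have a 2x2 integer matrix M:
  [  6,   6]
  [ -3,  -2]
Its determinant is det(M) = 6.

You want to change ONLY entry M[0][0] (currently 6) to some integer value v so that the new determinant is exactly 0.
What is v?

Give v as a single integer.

det is linear in entry M[0][0]: det = old_det + (v - 6) * C_00
Cofactor C_00 = -2
Want det = 0: 6 + (v - 6) * -2 = 0
  (v - 6) = -6 / -2 = 3
  v = 6 + (3) = 9

Answer: 9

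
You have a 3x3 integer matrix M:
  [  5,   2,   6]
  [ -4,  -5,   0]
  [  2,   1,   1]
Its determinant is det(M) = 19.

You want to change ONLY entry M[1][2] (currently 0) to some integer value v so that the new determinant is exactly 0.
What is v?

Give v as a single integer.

det is linear in entry M[1][2]: det = old_det + (v - 0) * C_12
Cofactor C_12 = -1
Want det = 0: 19 + (v - 0) * -1 = 0
  (v - 0) = -19 / -1 = 19
  v = 0 + (19) = 19

Answer: 19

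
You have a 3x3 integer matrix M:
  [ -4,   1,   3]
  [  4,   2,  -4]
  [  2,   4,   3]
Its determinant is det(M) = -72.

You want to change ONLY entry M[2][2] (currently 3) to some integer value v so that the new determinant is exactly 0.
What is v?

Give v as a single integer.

det is linear in entry M[2][2]: det = old_det + (v - 3) * C_22
Cofactor C_22 = -12
Want det = 0: -72 + (v - 3) * -12 = 0
  (v - 3) = 72 / -12 = -6
  v = 3 + (-6) = -3

Answer: -3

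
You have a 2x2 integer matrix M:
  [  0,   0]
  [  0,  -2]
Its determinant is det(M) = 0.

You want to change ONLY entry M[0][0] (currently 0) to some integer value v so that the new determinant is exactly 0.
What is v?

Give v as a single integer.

det is linear in entry M[0][0]: det = old_det + (v - 0) * C_00
Cofactor C_00 = -2
Want det = 0: 0 + (v - 0) * -2 = 0
  (v - 0) = 0 / -2 = 0
  v = 0 + (0) = 0

Answer: 0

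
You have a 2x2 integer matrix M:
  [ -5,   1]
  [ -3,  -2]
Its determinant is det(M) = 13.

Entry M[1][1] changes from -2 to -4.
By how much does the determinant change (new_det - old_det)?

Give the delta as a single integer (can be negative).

Answer: 10

Derivation:
Cofactor C_11 = -5
Entry delta = -4 - -2 = -2
Det delta = entry_delta * cofactor = -2 * -5 = 10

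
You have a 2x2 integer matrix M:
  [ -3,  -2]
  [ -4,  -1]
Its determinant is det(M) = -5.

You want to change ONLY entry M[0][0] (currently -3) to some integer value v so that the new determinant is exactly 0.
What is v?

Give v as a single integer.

det is linear in entry M[0][0]: det = old_det + (v - -3) * C_00
Cofactor C_00 = -1
Want det = 0: -5 + (v - -3) * -1 = 0
  (v - -3) = 5 / -1 = -5
  v = -3 + (-5) = -8

Answer: -8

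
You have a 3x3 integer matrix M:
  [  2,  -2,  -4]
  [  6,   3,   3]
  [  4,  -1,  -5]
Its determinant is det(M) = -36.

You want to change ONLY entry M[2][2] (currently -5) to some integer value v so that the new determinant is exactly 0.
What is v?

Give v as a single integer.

Answer: -3

Derivation:
det is linear in entry M[2][2]: det = old_det + (v - -5) * C_22
Cofactor C_22 = 18
Want det = 0: -36 + (v - -5) * 18 = 0
  (v - -5) = 36 / 18 = 2
  v = -5 + (2) = -3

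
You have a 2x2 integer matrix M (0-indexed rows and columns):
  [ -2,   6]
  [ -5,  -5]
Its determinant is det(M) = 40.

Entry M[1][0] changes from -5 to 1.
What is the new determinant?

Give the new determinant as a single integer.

Answer: 4

Derivation:
det is linear in row 1: changing M[1][0] by delta changes det by delta * cofactor(1,0).
Cofactor C_10 = (-1)^(1+0) * minor(1,0) = -6
Entry delta = 1 - -5 = 6
Det delta = 6 * -6 = -36
New det = 40 + -36 = 4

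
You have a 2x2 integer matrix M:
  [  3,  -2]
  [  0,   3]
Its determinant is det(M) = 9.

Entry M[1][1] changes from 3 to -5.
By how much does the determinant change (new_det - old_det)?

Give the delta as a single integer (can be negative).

Answer: -24

Derivation:
Cofactor C_11 = 3
Entry delta = -5 - 3 = -8
Det delta = entry_delta * cofactor = -8 * 3 = -24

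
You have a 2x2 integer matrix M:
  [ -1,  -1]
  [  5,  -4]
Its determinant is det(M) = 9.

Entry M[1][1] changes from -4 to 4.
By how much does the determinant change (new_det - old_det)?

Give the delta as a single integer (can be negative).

Cofactor C_11 = -1
Entry delta = 4 - -4 = 8
Det delta = entry_delta * cofactor = 8 * -1 = -8

Answer: -8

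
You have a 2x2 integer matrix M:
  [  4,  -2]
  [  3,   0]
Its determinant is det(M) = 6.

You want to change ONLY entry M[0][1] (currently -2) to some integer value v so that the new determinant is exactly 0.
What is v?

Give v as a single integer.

det is linear in entry M[0][1]: det = old_det + (v - -2) * C_01
Cofactor C_01 = -3
Want det = 0: 6 + (v - -2) * -3 = 0
  (v - -2) = -6 / -3 = 2
  v = -2 + (2) = 0

Answer: 0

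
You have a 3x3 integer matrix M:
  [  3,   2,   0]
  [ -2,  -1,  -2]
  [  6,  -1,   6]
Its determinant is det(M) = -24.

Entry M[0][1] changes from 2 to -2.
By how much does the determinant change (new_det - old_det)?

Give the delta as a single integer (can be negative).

Answer: 0

Derivation:
Cofactor C_01 = 0
Entry delta = -2 - 2 = -4
Det delta = entry_delta * cofactor = -4 * 0 = 0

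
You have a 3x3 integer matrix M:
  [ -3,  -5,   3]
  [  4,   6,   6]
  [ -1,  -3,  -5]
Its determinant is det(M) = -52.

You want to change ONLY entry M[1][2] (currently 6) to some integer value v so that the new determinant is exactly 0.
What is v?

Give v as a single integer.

Answer: -7

Derivation:
det is linear in entry M[1][2]: det = old_det + (v - 6) * C_12
Cofactor C_12 = -4
Want det = 0: -52 + (v - 6) * -4 = 0
  (v - 6) = 52 / -4 = -13
  v = 6 + (-13) = -7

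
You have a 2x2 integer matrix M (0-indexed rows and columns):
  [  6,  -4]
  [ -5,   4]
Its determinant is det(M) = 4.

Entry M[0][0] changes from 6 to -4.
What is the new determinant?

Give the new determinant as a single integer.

Answer: -36

Derivation:
det is linear in row 0: changing M[0][0] by delta changes det by delta * cofactor(0,0).
Cofactor C_00 = (-1)^(0+0) * minor(0,0) = 4
Entry delta = -4 - 6 = -10
Det delta = -10 * 4 = -40
New det = 4 + -40 = -36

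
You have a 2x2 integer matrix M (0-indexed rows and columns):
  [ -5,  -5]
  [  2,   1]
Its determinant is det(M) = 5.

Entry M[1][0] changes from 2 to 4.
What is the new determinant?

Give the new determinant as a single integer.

det is linear in row 1: changing M[1][0] by delta changes det by delta * cofactor(1,0).
Cofactor C_10 = (-1)^(1+0) * minor(1,0) = 5
Entry delta = 4 - 2 = 2
Det delta = 2 * 5 = 10
New det = 5 + 10 = 15

Answer: 15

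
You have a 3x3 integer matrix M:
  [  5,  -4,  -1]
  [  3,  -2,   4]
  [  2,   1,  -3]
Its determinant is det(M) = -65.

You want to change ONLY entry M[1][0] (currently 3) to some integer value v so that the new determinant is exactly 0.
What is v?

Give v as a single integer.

Answer: -2

Derivation:
det is linear in entry M[1][0]: det = old_det + (v - 3) * C_10
Cofactor C_10 = -13
Want det = 0: -65 + (v - 3) * -13 = 0
  (v - 3) = 65 / -13 = -5
  v = 3 + (-5) = -2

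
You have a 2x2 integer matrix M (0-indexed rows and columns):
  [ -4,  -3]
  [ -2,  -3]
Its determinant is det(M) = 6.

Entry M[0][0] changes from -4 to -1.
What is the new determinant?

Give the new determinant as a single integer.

det is linear in row 0: changing M[0][0] by delta changes det by delta * cofactor(0,0).
Cofactor C_00 = (-1)^(0+0) * minor(0,0) = -3
Entry delta = -1 - -4 = 3
Det delta = 3 * -3 = -9
New det = 6 + -9 = -3

Answer: -3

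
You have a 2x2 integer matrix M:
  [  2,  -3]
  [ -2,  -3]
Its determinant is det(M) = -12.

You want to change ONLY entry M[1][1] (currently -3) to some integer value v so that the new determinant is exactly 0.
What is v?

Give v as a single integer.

det is linear in entry M[1][1]: det = old_det + (v - -3) * C_11
Cofactor C_11 = 2
Want det = 0: -12 + (v - -3) * 2 = 0
  (v - -3) = 12 / 2 = 6
  v = -3 + (6) = 3

Answer: 3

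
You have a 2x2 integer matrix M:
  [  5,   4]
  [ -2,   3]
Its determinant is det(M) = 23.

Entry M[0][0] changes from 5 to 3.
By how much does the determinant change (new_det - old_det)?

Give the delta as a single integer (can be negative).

Answer: -6

Derivation:
Cofactor C_00 = 3
Entry delta = 3 - 5 = -2
Det delta = entry_delta * cofactor = -2 * 3 = -6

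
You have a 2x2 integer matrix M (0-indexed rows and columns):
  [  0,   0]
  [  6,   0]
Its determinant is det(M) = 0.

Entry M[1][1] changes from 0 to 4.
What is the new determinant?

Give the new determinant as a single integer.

det is linear in row 1: changing M[1][1] by delta changes det by delta * cofactor(1,1).
Cofactor C_11 = (-1)^(1+1) * minor(1,1) = 0
Entry delta = 4 - 0 = 4
Det delta = 4 * 0 = 0
New det = 0 + 0 = 0

Answer: 0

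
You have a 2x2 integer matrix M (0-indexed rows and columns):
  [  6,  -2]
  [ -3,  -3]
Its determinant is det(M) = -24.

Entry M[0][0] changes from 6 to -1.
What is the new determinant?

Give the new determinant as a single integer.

det is linear in row 0: changing M[0][0] by delta changes det by delta * cofactor(0,0).
Cofactor C_00 = (-1)^(0+0) * minor(0,0) = -3
Entry delta = -1 - 6 = -7
Det delta = -7 * -3 = 21
New det = -24 + 21 = -3

Answer: -3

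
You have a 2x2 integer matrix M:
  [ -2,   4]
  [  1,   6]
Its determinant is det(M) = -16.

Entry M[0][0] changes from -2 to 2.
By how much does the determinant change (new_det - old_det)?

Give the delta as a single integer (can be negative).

Answer: 24

Derivation:
Cofactor C_00 = 6
Entry delta = 2 - -2 = 4
Det delta = entry_delta * cofactor = 4 * 6 = 24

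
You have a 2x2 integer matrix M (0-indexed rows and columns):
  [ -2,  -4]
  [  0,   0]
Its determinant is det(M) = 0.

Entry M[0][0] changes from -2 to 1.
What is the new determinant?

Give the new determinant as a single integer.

Answer: 0

Derivation:
det is linear in row 0: changing M[0][0] by delta changes det by delta * cofactor(0,0).
Cofactor C_00 = (-1)^(0+0) * minor(0,0) = 0
Entry delta = 1 - -2 = 3
Det delta = 3 * 0 = 0
New det = 0 + 0 = 0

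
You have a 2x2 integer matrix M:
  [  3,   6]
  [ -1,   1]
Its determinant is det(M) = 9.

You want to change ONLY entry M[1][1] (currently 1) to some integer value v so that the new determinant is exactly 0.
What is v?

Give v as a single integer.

det is linear in entry M[1][1]: det = old_det + (v - 1) * C_11
Cofactor C_11 = 3
Want det = 0: 9 + (v - 1) * 3 = 0
  (v - 1) = -9 / 3 = -3
  v = 1 + (-3) = -2

Answer: -2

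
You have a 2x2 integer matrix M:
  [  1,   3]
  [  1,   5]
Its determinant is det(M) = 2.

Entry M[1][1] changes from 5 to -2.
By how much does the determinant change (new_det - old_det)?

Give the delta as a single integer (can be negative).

Answer: -7

Derivation:
Cofactor C_11 = 1
Entry delta = -2 - 5 = -7
Det delta = entry_delta * cofactor = -7 * 1 = -7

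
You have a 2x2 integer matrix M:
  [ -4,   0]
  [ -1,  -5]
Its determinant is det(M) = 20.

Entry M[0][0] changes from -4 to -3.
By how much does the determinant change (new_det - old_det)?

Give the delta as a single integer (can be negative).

Answer: -5

Derivation:
Cofactor C_00 = -5
Entry delta = -3 - -4 = 1
Det delta = entry_delta * cofactor = 1 * -5 = -5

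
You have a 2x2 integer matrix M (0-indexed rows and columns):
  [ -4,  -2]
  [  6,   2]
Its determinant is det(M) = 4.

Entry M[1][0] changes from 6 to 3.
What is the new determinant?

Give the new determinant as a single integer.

Answer: -2

Derivation:
det is linear in row 1: changing M[1][0] by delta changes det by delta * cofactor(1,0).
Cofactor C_10 = (-1)^(1+0) * minor(1,0) = 2
Entry delta = 3 - 6 = -3
Det delta = -3 * 2 = -6
New det = 4 + -6 = -2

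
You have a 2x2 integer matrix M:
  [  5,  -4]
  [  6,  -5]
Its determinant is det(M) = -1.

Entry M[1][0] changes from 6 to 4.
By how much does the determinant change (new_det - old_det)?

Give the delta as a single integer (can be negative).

Cofactor C_10 = 4
Entry delta = 4 - 6 = -2
Det delta = entry_delta * cofactor = -2 * 4 = -8

Answer: -8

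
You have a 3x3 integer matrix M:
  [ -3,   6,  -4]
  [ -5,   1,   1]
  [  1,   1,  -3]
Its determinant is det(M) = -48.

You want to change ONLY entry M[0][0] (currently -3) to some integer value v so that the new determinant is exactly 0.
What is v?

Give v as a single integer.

Answer: -15

Derivation:
det is linear in entry M[0][0]: det = old_det + (v - -3) * C_00
Cofactor C_00 = -4
Want det = 0: -48 + (v - -3) * -4 = 0
  (v - -3) = 48 / -4 = -12
  v = -3 + (-12) = -15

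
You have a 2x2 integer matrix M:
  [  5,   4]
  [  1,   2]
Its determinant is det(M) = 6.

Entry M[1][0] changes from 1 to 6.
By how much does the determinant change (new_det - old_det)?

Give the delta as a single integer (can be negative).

Cofactor C_10 = -4
Entry delta = 6 - 1 = 5
Det delta = entry_delta * cofactor = 5 * -4 = -20

Answer: -20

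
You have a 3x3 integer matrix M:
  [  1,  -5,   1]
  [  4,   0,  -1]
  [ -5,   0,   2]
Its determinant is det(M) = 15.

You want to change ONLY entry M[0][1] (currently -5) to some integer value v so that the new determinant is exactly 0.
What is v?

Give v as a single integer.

Answer: 0

Derivation:
det is linear in entry M[0][1]: det = old_det + (v - -5) * C_01
Cofactor C_01 = -3
Want det = 0: 15 + (v - -5) * -3 = 0
  (v - -5) = -15 / -3 = 5
  v = -5 + (5) = 0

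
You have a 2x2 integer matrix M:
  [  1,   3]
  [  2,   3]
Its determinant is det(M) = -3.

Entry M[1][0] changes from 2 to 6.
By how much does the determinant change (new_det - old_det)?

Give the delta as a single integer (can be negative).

Answer: -12

Derivation:
Cofactor C_10 = -3
Entry delta = 6 - 2 = 4
Det delta = entry_delta * cofactor = 4 * -3 = -12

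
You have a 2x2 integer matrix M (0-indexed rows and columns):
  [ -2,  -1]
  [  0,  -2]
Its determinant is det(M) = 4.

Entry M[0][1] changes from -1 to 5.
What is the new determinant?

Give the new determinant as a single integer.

Answer: 4

Derivation:
det is linear in row 0: changing M[0][1] by delta changes det by delta * cofactor(0,1).
Cofactor C_01 = (-1)^(0+1) * minor(0,1) = 0
Entry delta = 5 - -1 = 6
Det delta = 6 * 0 = 0
New det = 4 + 0 = 4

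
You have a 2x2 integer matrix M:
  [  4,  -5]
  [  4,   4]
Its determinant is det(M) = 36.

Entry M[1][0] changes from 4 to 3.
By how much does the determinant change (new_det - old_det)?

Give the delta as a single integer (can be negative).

Answer: -5

Derivation:
Cofactor C_10 = 5
Entry delta = 3 - 4 = -1
Det delta = entry_delta * cofactor = -1 * 5 = -5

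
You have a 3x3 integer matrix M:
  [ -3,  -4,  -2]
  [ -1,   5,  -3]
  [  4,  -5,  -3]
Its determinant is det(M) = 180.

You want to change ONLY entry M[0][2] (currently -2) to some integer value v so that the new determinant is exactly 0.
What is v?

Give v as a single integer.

Answer: 10

Derivation:
det is linear in entry M[0][2]: det = old_det + (v - -2) * C_02
Cofactor C_02 = -15
Want det = 0: 180 + (v - -2) * -15 = 0
  (v - -2) = -180 / -15 = 12
  v = -2 + (12) = 10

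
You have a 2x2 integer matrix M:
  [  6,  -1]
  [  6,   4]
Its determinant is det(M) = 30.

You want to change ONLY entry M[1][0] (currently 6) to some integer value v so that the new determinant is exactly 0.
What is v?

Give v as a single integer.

det is linear in entry M[1][0]: det = old_det + (v - 6) * C_10
Cofactor C_10 = 1
Want det = 0: 30 + (v - 6) * 1 = 0
  (v - 6) = -30 / 1 = -30
  v = 6 + (-30) = -24

Answer: -24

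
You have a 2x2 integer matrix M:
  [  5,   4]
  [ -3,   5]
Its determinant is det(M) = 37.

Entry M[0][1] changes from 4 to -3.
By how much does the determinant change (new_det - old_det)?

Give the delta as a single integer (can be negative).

Answer: -21

Derivation:
Cofactor C_01 = 3
Entry delta = -3 - 4 = -7
Det delta = entry_delta * cofactor = -7 * 3 = -21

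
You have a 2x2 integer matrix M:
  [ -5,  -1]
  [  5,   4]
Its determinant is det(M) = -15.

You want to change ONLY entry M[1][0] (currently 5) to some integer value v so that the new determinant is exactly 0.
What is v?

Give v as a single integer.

det is linear in entry M[1][0]: det = old_det + (v - 5) * C_10
Cofactor C_10 = 1
Want det = 0: -15 + (v - 5) * 1 = 0
  (v - 5) = 15 / 1 = 15
  v = 5 + (15) = 20

Answer: 20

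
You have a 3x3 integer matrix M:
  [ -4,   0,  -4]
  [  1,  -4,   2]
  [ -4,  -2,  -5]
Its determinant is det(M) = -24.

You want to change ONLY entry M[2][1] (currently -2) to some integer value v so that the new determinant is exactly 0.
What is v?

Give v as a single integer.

Answer: 4

Derivation:
det is linear in entry M[2][1]: det = old_det + (v - -2) * C_21
Cofactor C_21 = 4
Want det = 0: -24 + (v - -2) * 4 = 0
  (v - -2) = 24 / 4 = 6
  v = -2 + (6) = 4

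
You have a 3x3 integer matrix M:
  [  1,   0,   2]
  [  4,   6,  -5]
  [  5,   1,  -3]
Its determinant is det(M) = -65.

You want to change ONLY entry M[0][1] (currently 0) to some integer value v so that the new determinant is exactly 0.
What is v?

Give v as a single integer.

det is linear in entry M[0][1]: det = old_det + (v - 0) * C_01
Cofactor C_01 = -13
Want det = 0: -65 + (v - 0) * -13 = 0
  (v - 0) = 65 / -13 = -5
  v = 0 + (-5) = -5

Answer: -5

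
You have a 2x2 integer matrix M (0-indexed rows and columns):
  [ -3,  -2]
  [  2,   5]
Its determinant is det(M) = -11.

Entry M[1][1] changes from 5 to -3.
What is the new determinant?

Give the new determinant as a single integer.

det is linear in row 1: changing M[1][1] by delta changes det by delta * cofactor(1,1).
Cofactor C_11 = (-1)^(1+1) * minor(1,1) = -3
Entry delta = -3 - 5 = -8
Det delta = -8 * -3 = 24
New det = -11 + 24 = 13

Answer: 13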